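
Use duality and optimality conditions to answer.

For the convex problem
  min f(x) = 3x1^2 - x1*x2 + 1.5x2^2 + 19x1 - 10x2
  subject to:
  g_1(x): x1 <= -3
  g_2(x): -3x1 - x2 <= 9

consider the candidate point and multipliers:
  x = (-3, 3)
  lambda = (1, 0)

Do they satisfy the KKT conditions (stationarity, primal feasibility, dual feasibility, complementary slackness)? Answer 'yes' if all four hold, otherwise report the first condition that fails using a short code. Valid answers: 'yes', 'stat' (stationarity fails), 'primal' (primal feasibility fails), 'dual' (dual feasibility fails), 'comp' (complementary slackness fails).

Gradient of f: grad f(x) = Q x + c = (-2, 2)
Constraint values g_i(x) = a_i^T x - b_i:
  g_1((-3, 3)) = 0
  g_2((-3, 3)) = -3
Stationarity residual: grad f(x) + sum_i lambda_i a_i = (-1, 2)
  -> stationarity FAILS
Primal feasibility (all g_i <= 0): OK
Dual feasibility (all lambda_i >= 0): OK
Complementary slackness (lambda_i * g_i(x) = 0 for all i): OK

Verdict: the first failing condition is stationarity -> stat.

stat


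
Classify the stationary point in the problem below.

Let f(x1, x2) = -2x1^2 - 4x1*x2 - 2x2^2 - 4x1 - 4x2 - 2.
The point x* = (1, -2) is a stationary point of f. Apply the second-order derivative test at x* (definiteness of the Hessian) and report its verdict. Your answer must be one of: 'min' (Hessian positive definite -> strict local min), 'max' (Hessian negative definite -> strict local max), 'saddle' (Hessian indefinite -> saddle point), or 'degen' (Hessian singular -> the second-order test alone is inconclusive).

Compute the Hessian H = grad^2 f:
  H = [[-4, -4], [-4, -4]]
Verify stationarity: grad f(x*) = H x* + g = (0, 0).
Eigenvalues of H: -8, 0.
H has a zero eigenvalue (singular; negative semidefinite but not definite), so H is neither positive definite, negative definite, nor indefinite. The second-order test alone is inconclusive -> degen.
(Indeed, f is constant along the null direction of H through x*, so x* is not a strict local extremum.)

degen


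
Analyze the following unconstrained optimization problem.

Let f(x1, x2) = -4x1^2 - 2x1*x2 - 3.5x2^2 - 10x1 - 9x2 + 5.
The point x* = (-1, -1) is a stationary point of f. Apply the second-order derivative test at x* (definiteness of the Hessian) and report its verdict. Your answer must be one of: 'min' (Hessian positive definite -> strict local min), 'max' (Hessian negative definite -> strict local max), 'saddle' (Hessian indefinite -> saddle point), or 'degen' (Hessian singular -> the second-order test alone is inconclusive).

Compute the Hessian H = grad^2 f:
  H = [[-8, -2], [-2, -7]]
Verify stationarity: grad f(x*) = H x* + g = (0, 0).
Eigenvalues of H: -9.5616, -5.4384.
Both eigenvalues < 0, so H is negative definite -> x* is a strict local max.

max


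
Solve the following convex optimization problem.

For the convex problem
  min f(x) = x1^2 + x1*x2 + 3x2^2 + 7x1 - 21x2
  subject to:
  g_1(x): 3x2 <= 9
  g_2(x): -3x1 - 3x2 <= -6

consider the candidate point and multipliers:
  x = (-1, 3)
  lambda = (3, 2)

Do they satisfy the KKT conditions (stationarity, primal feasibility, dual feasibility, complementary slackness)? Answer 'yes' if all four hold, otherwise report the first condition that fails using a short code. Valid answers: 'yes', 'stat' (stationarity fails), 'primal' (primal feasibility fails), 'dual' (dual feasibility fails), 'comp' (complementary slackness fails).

Gradient of f: grad f(x) = Q x + c = (8, -4)
Constraint values g_i(x) = a_i^T x - b_i:
  g_1((-1, 3)) = 0
  g_2((-1, 3)) = 0
Stationarity residual: grad f(x) + sum_i lambda_i a_i = (2, -1)
  -> stationarity FAILS
Primal feasibility (all g_i <= 0): OK
Dual feasibility (all lambda_i >= 0): OK
Complementary slackness (lambda_i * g_i(x) = 0 for all i): OK

Verdict: the first failing condition is stationarity -> stat.

stat


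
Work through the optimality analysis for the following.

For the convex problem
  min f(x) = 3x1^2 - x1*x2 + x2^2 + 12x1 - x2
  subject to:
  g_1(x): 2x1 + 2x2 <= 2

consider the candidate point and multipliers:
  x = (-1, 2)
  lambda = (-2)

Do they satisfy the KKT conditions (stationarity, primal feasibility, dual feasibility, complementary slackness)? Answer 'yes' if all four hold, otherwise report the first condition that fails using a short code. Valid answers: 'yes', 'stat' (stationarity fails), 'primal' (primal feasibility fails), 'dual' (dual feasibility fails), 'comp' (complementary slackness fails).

Gradient of f: grad f(x) = Q x + c = (4, 4)
Constraint values g_i(x) = a_i^T x - b_i:
  g_1((-1, 2)) = 0
Stationarity residual: grad f(x) + sum_i lambda_i a_i = (0, 0)
  -> stationarity OK
Primal feasibility (all g_i <= 0): OK
Dual feasibility (all lambda_i >= 0): FAILS
Complementary slackness (lambda_i * g_i(x) = 0 for all i): OK

Verdict: the first failing condition is dual_feasibility -> dual.

dual


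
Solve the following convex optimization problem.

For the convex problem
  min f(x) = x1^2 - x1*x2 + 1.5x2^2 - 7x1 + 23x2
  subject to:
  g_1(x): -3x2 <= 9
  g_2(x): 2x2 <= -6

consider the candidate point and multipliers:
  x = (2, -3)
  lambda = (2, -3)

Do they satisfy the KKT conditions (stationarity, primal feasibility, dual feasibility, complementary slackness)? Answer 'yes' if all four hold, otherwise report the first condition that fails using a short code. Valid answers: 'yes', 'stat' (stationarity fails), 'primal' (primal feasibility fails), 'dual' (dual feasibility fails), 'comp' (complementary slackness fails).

Gradient of f: grad f(x) = Q x + c = (0, 12)
Constraint values g_i(x) = a_i^T x - b_i:
  g_1((2, -3)) = 0
  g_2((2, -3)) = 0
Stationarity residual: grad f(x) + sum_i lambda_i a_i = (0, 0)
  -> stationarity OK
Primal feasibility (all g_i <= 0): OK
Dual feasibility (all lambda_i >= 0): FAILS
Complementary slackness (lambda_i * g_i(x) = 0 for all i): OK

Verdict: the first failing condition is dual_feasibility -> dual.

dual


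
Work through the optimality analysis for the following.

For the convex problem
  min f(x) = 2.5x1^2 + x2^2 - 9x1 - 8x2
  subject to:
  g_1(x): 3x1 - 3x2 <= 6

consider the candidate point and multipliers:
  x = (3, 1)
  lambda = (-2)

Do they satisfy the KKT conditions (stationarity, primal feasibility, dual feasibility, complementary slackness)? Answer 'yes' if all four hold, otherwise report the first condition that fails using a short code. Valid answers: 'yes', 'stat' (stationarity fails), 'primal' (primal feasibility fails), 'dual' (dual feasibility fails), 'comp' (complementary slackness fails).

Gradient of f: grad f(x) = Q x + c = (6, -6)
Constraint values g_i(x) = a_i^T x - b_i:
  g_1((3, 1)) = 0
Stationarity residual: grad f(x) + sum_i lambda_i a_i = (0, 0)
  -> stationarity OK
Primal feasibility (all g_i <= 0): OK
Dual feasibility (all lambda_i >= 0): FAILS
Complementary slackness (lambda_i * g_i(x) = 0 for all i): OK

Verdict: the first failing condition is dual_feasibility -> dual.

dual


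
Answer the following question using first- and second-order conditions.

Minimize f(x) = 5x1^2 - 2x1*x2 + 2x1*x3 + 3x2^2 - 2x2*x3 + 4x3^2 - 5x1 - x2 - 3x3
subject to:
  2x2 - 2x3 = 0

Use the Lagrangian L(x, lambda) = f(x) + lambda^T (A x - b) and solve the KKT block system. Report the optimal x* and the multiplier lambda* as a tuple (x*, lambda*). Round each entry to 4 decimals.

Form the Lagrangian:
  L(x, lambda) = (1/2) x^T Q x + c^T x + lambda^T (A x - b)
Stationarity (grad_x L = 0): Q x + c + A^T lambda = 0.
Primal feasibility: A x = b.

This gives the KKT block system:
  [ Q   A^T ] [ x     ]   [-c ]
  [ A    0  ] [ lambda ] = [ b ]

Solving the linear system:
  x*      = (0.5, 0.4, 0.4)
  lambda* = (0.2)
  f(x*)   = -2.05

x* = (0.5, 0.4, 0.4), lambda* = (0.2)


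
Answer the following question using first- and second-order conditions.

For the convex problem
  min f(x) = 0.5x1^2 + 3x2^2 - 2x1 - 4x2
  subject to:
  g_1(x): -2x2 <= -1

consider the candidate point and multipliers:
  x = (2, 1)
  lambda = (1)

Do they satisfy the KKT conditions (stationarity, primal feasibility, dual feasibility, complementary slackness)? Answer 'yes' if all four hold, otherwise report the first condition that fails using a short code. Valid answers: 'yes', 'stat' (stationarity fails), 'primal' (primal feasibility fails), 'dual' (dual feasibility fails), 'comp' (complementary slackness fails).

Gradient of f: grad f(x) = Q x + c = (0, 2)
Constraint values g_i(x) = a_i^T x - b_i:
  g_1((2, 1)) = -1
Stationarity residual: grad f(x) + sum_i lambda_i a_i = (0, 0)
  -> stationarity OK
Primal feasibility (all g_i <= 0): OK
Dual feasibility (all lambda_i >= 0): OK
Complementary slackness (lambda_i * g_i(x) = 0 for all i): FAILS

Verdict: the first failing condition is complementary_slackness -> comp.

comp


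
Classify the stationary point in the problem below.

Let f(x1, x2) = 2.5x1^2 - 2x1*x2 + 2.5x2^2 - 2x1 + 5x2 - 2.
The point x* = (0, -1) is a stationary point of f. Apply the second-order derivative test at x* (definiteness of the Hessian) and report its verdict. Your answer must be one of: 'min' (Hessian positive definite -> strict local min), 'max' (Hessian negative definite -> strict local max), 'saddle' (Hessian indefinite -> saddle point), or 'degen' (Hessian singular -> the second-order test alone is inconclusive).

Compute the Hessian H = grad^2 f:
  H = [[5, -2], [-2, 5]]
Verify stationarity: grad f(x*) = H x* + g = (0, 0).
Eigenvalues of H: 3, 7.
Both eigenvalues > 0, so H is positive definite -> x* is a strict local min.

min


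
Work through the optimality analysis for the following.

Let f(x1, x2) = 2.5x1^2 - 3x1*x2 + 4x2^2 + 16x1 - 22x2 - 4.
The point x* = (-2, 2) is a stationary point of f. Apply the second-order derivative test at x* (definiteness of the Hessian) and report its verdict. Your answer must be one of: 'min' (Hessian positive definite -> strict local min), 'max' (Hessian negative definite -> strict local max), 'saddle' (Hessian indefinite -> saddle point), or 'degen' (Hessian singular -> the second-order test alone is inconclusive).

Compute the Hessian H = grad^2 f:
  H = [[5, -3], [-3, 8]]
Verify stationarity: grad f(x*) = H x* + g = (0, 0).
Eigenvalues of H: 3.1459, 9.8541.
Both eigenvalues > 0, so H is positive definite -> x* is a strict local min.

min


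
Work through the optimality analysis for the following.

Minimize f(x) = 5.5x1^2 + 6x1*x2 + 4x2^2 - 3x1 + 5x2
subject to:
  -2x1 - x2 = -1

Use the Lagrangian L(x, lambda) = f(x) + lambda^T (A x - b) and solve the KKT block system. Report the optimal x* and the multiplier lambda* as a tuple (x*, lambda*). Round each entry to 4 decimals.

Form the Lagrangian:
  L(x, lambda) = (1/2) x^T Q x + c^T x + lambda^T (A x - b)
Stationarity (grad_x L = 0): Q x + c + A^T lambda = 0.
Primal feasibility: A x = b.

This gives the KKT block system:
  [ Q   A^T ] [ x     ]   [-c ]
  [ A    0  ] [ lambda ] = [ b ]

Solving the linear system:
  x*      = (1.2105, -1.4211)
  lambda* = (0.8947)
  f(x*)   = -4.9211

x* = (1.2105, -1.4211), lambda* = (0.8947)


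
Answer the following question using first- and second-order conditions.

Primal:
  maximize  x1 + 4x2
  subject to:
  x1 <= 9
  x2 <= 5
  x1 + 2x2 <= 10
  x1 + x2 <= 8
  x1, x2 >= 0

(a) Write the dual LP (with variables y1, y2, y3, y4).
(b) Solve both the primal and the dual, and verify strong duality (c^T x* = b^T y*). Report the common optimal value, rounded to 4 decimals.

The standard primal-dual pair for 'max c^T x s.t. A x <= b, x >= 0' is:
  Dual:  min b^T y  s.t.  A^T y >= c,  y >= 0.

So the dual LP is:
  minimize  9y1 + 5y2 + 10y3 + 8y4
  subject to:
    y1 + y3 + y4 >= 1
    y2 + 2y3 + y4 >= 4
    y1, y2, y3, y4 >= 0

Solving the primal: x* = (0, 5).
  primal value c^T x* = 20.
Solving the dual: y* = (0, 2, 1, 0).
  dual value b^T y* = 20.
Strong duality: c^T x* = b^T y*. Confirmed.

20


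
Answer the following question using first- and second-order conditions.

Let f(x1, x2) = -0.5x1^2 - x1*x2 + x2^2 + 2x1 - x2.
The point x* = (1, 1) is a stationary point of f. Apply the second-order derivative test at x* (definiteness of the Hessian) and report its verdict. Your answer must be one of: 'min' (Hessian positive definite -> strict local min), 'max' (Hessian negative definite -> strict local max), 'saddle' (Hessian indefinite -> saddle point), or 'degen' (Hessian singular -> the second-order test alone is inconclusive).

Compute the Hessian H = grad^2 f:
  H = [[-1, -1], [-1, 2]]
Verify stationarity: grad f(x*) = H x* + g = (0, 0).
Eigenvalues of H: -1.3028, 2.3028.
Eigenvalues have mixed signs, so H is indefinite -> x* is a saddle point.

saddle


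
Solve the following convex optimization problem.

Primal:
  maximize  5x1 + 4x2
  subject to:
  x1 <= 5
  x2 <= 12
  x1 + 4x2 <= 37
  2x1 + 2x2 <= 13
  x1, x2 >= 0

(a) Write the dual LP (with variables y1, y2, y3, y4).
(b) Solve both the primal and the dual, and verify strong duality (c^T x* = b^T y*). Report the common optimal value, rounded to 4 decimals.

The standard primal-dual pair for 'max c^T x s.t. A x <= b, x >= 0' is:
  Dual:  min b^T y  s.t.  A^T y >= c,  y >= 0.

So the dual LP is:
  minimize  5y1 + 12y2 + 37y3 + 13y4
  subject to:
    y1 + y3 + 2y4 >= 5
    y2 + 4y3 + 2y4 >= 4
    y1, y2, y3, y4 >= 0

Solving the primal: x* = (5, 1.5).
  primal value c^T x* = 31.
Solving the dual: y* = (1, 0, 0, 2).
  dual value b^T y* = 31.
Strong duality: c^T x* = b^T y*. Confirmed.

31


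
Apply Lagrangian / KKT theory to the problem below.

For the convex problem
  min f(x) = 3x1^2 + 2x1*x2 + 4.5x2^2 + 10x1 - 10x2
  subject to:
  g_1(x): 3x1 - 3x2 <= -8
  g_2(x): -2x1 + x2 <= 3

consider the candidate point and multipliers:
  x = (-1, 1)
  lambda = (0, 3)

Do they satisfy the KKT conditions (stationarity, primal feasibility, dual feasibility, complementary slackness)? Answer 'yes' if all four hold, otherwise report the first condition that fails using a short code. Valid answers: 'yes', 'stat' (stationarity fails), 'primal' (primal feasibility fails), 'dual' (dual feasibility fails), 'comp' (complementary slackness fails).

Gradient of f: grad f(x) = Q x + c = (6, -3)
Constraint values g_i(x) = a_i^T x - b_i:
  g_1((-1, 1)) = 2
  g_2((-1, 1)) = 0
Stationarity residual: grad f(x) + sum_i lambda_i a_i = (0, 0)
  -> stationarity OK
Primal feasibility (all g_i <= 0): FAILS
Dual feasibility (all lambda_i >= 0): OK
Complementary slackness (lambda_i * g_i(x) = 0 for all i): OK

Verdict: the first failing condition is primal_feasibility -> primal.

primal


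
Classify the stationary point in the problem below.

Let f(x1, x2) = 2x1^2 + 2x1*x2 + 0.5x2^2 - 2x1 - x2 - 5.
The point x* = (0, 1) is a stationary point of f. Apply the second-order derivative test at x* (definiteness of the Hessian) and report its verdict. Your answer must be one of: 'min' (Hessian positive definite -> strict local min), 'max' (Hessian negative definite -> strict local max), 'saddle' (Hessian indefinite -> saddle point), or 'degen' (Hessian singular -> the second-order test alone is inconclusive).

Compute the Hessian H = grad^2 f:
  H = [[4, 2], [2, 1]]
Verify stationarity: grad f(x*) = H x* + g = (0, 0).
Eigenvalues of H: 0, 5.
H has a zero eigenvalue (singular; positive semidefinite but not definite), so H is neither positive definite, negative definite, nor indefinite. The second-order test alone is inconclusive -> degen.
(Indeed, f is constant along the null direction of H through x*, so x* is not a strict local extremum.)

degen


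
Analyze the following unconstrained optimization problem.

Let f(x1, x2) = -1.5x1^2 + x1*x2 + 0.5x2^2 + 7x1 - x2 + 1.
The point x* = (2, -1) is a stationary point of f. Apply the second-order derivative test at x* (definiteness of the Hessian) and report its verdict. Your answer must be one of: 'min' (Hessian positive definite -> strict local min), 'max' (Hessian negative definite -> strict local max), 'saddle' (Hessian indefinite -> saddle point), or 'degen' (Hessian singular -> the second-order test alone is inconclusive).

Compute the Hessian H = grad^2 f:
  H = [[-3, 1], [1, 1]]
Verify stationarity: grad f(x*) = H x* + g = (0, 0).
Eigenvalues of H: -3.2361, 1.2361.
Eigenvalues have mixed signs, so H is indefinite -> x* is a saddle point.

saddle


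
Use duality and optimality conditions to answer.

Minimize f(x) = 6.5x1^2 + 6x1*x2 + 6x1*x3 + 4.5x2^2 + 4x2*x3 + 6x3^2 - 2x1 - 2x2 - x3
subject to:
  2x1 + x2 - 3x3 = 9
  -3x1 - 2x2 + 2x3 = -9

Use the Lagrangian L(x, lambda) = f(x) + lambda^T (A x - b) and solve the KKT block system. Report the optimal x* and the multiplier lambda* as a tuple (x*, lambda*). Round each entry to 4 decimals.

Form the Lagrangian:
  L(x, lambda) = (1/2) x^T Q x + c^T x + lambda^T (A x - b)
Stationarity (grad_x L = 0): Q x + c + A^T lambda = 0.
Primal feasibility: A x = b.

This gives the KKT block system:
  [ Q   A^T ] [ x     ]   [-c ]
  [ A    0  ] [ lambda ] = [ b ]

Solving the linear system:
  x*      = (1.3756, 0.5305, -1.9061)
  lambda* = (-5.0469, -0.8216)
  f(x*)   = 18.061

x* = (1.3756, 0.5305, -1.9061), lambda* = (-5.0469, -0.8216)


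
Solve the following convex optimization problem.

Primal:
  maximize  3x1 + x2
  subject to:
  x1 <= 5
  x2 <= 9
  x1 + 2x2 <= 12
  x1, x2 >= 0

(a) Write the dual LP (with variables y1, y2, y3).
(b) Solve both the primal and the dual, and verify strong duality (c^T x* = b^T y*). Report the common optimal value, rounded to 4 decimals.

The standard primal-dual pair for 'max c^T x s.t. A x <= b, x >= 0' is:
  Dual:  min b^T y  s.t.  A^T y >= c,  y >= 0.

So the dual LP is:
  minimize  5y1 + 9y2 + 12y3
  subject to:
    y1 + y3 >= 3
    y2 + 2y3 >= 1
    y1, y2, y3 >= 0

Solving the primal: x* = (5, 3.5).
  primal value c^T x* = 18.5.
Solving the dual: y* = (2.5, 0, 0.5).
  dual value b^T y* = 18.5.
Strong duality: c^T x* = b^T y*. Confirmed.

18.5


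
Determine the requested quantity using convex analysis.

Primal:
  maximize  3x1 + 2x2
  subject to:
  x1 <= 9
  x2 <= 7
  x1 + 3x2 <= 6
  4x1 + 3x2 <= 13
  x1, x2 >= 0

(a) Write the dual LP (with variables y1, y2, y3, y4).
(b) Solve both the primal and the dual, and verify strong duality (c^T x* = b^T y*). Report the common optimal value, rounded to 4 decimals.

The standard primal-dual pair for 'max c^T x s.t. A x <= b, x >= 0' is:
  Dual:  min b^T y  s.t.  A^T y >= c,  y >= 0.

So the dual LP is:
  minimize  9y1 + 7y2 + 6y3 + 13y4
  subject to:
    y1 + y3 + 4y4 >= 3
    y2 + 3y3 + 3y4 >= 2
    y1, y2, y3, y4 >= 0

Solving the primal: x* = (3.25, 0).
  primal value c^T x* = 9.75.
Solving the dual: y* = (0, 0, 0, 0.75).
  dual value b^T y* = 9.75.
Strong duality: c^T x* = b^T y*. Confirmed.

9.75


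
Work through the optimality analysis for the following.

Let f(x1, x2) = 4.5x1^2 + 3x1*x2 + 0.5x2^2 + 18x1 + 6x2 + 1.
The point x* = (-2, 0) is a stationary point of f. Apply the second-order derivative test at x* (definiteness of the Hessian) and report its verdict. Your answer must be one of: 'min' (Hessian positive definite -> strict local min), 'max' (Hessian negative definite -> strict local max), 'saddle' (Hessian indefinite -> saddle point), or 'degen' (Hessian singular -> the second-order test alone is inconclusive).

Compute the Hessian H = grad^2 f:
  H = [[9, 3], [3, 1]]
Verify stationarity: grad f(x*) = H x* + g = (0, 0).
Eigenvalues of H: 0, 10.
H has a zero eigenvalue (singular; positive semidefinite but not definite), so H is neither positive definite, negative definite, nor indefinite. The second-order test alone is inconclusive -> degen.
(Indeed, f is constant along the null direction of H through x*, so x* is not a strict local extremum.)

degen


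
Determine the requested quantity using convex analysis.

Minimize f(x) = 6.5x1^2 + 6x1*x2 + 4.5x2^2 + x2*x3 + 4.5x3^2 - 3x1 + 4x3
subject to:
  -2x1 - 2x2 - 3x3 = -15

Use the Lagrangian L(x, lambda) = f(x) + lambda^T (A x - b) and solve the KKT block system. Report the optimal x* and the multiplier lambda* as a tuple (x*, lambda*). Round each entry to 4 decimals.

Form the Lagrangian:
  L(x, lambda) = (1/2) x^T Q x + c^T x + lambda^T (A x - b)
Stationarity (grad_x L = 0): Q x + c + A^T lambda = 0.
Primal feasibility: A x = b.

This gives the KKT block system:
  [ Q   A^T ] [ x     ]   [-c ]
  [ A    0  ] [ lambda ] = [ b ]

Solving the linear system:
  x*      = (1.4196, 1.2358, 3.2298)
  lambda* = (11.4346)
  f(x*)   = 90.0894

x* = (1.4196, 1.2358, 3.2298), lambda* = (11.4346)


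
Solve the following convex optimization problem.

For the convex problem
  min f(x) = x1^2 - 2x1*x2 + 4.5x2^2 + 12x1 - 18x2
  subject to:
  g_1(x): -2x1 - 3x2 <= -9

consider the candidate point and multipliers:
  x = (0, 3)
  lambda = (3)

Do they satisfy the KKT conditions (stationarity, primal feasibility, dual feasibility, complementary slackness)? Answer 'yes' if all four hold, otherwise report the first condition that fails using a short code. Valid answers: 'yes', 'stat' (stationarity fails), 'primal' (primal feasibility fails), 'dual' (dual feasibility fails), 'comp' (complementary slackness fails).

Gradient of f: grad f(x) = Q x + c = (6, 9)
Constraint values g_i(x) = a_i^T x - b_i:
  g_1((0, 3)) = 0
Stationarity residual: grad f(x) + sum_i lambda_i a_i = (0, 0)
  -> stationarity OK
Primal feasibility (all g_i <= 0): OK
Dual feasibility (all lambda_i >= 0): OK
Complementary slackness (lambda_i * g_i(x) = 0 for all i): OK

Verdict: yes, KKT holds.

yes


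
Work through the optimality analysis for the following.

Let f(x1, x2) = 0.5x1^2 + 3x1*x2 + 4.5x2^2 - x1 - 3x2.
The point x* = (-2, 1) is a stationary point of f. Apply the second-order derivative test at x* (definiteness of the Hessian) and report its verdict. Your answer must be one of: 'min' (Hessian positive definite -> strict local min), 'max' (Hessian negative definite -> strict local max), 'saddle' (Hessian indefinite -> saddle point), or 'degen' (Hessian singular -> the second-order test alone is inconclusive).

Compute the Hessian H = grad^2 f:
  H = [[1, 3], [3, 9]]
Verify stationarity: grad f(x*) = H x* + g = (0, 0).
Eigenvalues of H: 0, 10.
H has a zero eigenvalue (singular; positive semidefinite but not definite), so H is neither positive definite, negative definite, nor indefinite. The second-order test alone is inconclusive -> degen.
(Indeed, f is constant along the null direction of H through x*, so x* is not a strict local extremum.)

degen


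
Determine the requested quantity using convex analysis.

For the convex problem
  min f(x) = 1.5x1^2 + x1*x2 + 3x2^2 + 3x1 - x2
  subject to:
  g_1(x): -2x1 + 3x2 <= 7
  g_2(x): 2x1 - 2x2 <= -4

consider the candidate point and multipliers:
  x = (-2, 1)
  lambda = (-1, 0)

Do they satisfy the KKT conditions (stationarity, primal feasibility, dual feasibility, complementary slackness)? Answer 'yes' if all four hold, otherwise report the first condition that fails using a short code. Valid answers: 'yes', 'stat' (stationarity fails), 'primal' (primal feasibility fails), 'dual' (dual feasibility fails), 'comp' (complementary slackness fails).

Gradient of f: grad f(x) = Q x + c = (-2, 3)
Constraint values g_i(x) = a_i^T x - b_i:
  g_1((-2, 1)) = 0
  g_2((-2, 1)) = -2
Stationarity residual: grad f(x) + sum_i lambda_i a_i = (0, 0)
  -> stationarity OK
Primal feasibility (all g_i <= 0): OK
Dual feasibility (all lambda_i >= 0): FAILS
Complementary slackness (lambda_i * g_i(x) = 0 for all i): OK

Verdict: the first failing condition is dual_feasibility -> dual.

dual


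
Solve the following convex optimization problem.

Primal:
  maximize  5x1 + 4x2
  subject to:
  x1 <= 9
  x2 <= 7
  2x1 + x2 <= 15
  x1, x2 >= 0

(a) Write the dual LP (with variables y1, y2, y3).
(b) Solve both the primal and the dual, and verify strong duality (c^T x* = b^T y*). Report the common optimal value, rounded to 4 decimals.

The standard primal-dual pair for 'max c^T x s.t. A x <= b, x >= 0' is:
  Dual:  min b^T y  s.t.  A^T y >= c,  y >= 0.

So the dual LP is:
  minimize  9y1 + 7y2 + 15y3
  subject to:
    y1 + 2y3 >= 5
    y2 + y3 >= 4
    y1, y2, y3 >= 0

Solving the primal: x* = (4, 7).
  primal value c^T x* = 48.
Solving the dual: y* = (0, 1.5, 2.5).
  dual value b^T y* = 48.
Strong duality: c^T x* = b^T y*. Confirmed.

48


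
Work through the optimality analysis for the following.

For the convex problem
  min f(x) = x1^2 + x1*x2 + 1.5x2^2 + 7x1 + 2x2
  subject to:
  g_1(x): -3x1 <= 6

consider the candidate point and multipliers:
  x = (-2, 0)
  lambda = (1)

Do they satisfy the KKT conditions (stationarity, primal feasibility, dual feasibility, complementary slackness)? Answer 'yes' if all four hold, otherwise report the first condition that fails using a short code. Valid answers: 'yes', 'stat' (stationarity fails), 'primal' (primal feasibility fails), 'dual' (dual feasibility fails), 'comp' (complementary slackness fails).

Gradient of f: grad f(x) = Q x + c = (3, 0)
Constraint values g_i(x) = a_i^T x - b_i:
  g_1((-2, 0)) = 0
Stationarity residual: grad f(x) + sum_i lambda_i a_i = (0, 0)
  -> stationarity OK
Primal feasibility (all g_i <= 0): OK
Dual feasibility (all lambda_i >= 0): OK
Complementary slackness (lambda_i * g_i(x) = 0 for all i): OK

Verdict: yes, KKT holds.

yes


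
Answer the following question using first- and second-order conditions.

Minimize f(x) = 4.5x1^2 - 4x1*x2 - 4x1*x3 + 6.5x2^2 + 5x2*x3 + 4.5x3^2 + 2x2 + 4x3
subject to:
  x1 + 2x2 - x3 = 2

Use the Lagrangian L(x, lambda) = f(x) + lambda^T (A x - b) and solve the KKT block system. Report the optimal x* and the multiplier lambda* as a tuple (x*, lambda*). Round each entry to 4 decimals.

Form the Lagrangian:
  L(x, lambda) = (1/2) x^T Q x + c^T x + lambda^T (A x - b)
Stationarity (grad_x L = 0): Q x + c + A^T lambda = 0.
Primal feasibility: A x = b.

This gives the KKT block system:
  [ Q   A^T ] [ x     ]   [-c ]
  [ A    0  ] [ lambda ] = [ b ]

Solving the linear system:
  x*      = (0.0316, 0.5167, -0.935)
  lambda* = (-1.9578)
  f(x*)   = 0.6046

x* = (0.0316, 0.5167, -0.935), lambda* = (-1.9578)


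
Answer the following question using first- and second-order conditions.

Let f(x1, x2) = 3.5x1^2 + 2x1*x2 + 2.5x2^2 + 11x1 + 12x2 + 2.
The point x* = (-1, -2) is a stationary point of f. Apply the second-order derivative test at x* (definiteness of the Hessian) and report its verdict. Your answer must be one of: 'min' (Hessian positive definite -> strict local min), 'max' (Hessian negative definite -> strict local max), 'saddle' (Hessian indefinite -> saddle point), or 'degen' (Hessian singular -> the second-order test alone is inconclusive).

Compute the Hessian H = grad^2 f:
  H = [[7, 2], [2, 5]]
Verify stationarity: grad f(x*) = H x* + g = (0, 0).
Eigenvalues of H: 3.7639, 8.2361.
Both eigenvalues > 0, so H is positive definite -> x* is a strict local min.

min


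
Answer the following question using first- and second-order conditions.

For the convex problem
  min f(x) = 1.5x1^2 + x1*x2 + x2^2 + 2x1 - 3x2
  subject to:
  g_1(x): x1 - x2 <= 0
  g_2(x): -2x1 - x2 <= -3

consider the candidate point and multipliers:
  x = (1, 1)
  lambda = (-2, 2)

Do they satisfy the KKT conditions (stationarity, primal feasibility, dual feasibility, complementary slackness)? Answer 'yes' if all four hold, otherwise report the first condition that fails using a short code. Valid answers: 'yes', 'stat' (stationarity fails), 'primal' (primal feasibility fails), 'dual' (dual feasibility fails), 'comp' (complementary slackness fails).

Gradient of f: grad f(x) = Q x + c = (6, 0)
Constraint values g_i(x) = a_i^T x - b_i:
  g_1((1, 1)) = 0
  g_2((1, 1)) = 0
Stationarity residual: grad f(x) + sum_i lambda_i a_i = (0, 0)
  -> stationarity OK
Primal feasibility (all g_i <= 0): OK
Dual feasibility (all lambda_i >= 0): FAILS
Complementary slackness (lambda_i * g_i(x) = 0 for all i): OK

Verdict: the first failing condition is dual_feasibility -> dual.

dual


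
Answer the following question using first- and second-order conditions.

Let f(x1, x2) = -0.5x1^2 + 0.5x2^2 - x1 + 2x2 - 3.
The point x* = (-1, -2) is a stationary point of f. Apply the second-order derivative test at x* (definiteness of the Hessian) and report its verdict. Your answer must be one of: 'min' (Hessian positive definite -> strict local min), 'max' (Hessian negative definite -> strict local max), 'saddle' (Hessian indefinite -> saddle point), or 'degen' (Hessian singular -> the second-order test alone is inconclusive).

Compute the Hessian H = grad^2 f:
  H = [[-1, 0], [0, 1]]
Verify stationarity: grad f(x*) = H x* + g = (0, 0).
Eigenvalues of H: -1, 1.
Eigenvalues have mixed signs, so H is indefinite -> x* is a saddle point.

saddle


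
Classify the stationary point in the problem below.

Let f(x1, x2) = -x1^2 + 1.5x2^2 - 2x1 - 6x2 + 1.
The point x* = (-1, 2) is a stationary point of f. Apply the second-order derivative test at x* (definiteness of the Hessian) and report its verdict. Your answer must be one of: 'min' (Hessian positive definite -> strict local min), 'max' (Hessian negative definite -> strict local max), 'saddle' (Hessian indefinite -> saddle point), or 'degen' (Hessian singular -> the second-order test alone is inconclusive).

Compute the Hessian H = grad^2 f:
  H = [[-2, 0], [0, 3]]
Verify stationarity: grad f(x*) = H x* + g = (0, 0).
Eigenvalues of H: -2, 3.
Eigenvalues have mixed signs, so H is indefinite -> x* is a saddle point.

saddle


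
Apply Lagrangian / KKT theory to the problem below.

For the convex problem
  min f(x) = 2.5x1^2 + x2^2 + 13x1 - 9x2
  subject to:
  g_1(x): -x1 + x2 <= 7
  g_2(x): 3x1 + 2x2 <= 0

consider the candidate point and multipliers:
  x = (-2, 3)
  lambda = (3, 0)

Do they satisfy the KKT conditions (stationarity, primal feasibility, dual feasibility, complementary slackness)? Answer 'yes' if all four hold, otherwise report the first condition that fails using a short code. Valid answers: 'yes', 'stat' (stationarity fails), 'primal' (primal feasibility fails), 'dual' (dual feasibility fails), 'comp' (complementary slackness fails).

Gradient of f: grad f(x) = Q x + c = (3, -3)
Constraint values g_i(x) = a_i^T x - b_i:
  g_1((-2, 3)) = -2
  g_2((-2, 3)) = 0
Stationarity residual: grad f(x) + sum_i lambda_i a_i = (0, 0)
  -> stationarity OK
Primal feasibility (all g_i <= 0): OK
Dual feasibility (all lambda_i >= 0): OK
Complementary slackness (lambda_i * g_i(x) = 0 for all i): FAILS

Verdict: the first failing condition is complementary_slackness -> comp.

comp


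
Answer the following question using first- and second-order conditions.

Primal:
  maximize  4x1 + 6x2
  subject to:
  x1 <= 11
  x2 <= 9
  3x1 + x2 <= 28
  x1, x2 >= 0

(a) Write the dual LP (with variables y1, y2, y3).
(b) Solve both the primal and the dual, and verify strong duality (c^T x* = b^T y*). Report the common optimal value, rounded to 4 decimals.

The standard primal-dual pair for 'max c^T x s.t. A x <= b, x >= 0' is:
  Dual:  min b^T y  s.t.  A^T y >= c,  y >= 0.

So the dual LP is:
  minimize  11y1 + 9y2 + 28y3
  subject to:
    y1 + 3y3 >= 4
    y2 + y3 >= 6
    y1, y2, y3 >= 0

Solving the primal: x* = (6.3333, 9).
  primal value c^T x* = 79.3333.
Solving the dual: y* = (0, 4.6667, 1.3333).
  dual value b^T y* = 79.3333.
Strong duality: c^T x* = b^T y*. Confirmed.

79.3333


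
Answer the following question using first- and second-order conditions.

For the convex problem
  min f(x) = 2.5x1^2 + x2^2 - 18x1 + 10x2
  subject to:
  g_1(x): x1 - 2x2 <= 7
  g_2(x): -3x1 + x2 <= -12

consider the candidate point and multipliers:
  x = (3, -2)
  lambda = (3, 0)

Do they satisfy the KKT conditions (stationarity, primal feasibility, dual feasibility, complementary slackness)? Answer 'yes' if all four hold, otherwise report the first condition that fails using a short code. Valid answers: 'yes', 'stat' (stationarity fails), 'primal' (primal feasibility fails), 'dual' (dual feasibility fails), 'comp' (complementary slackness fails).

Gradient of f: grad f(x) = Q x + c = (-3, 6)
Constraint values g_i(x) = a_i^T x - b_i:
  g_1((3, -2)) = 0
  g_2((3, -2)) = 1
Stationarity residual: grad f(x) + sum_i lambda_i a_i = (0, 0)
  -> stationarity OK
Primal feasibility (all g_i <= 0): FAILS
Dual feasibility (all lambda_i >= 0): OK
Complementary slackness (lambda_i * g_i(x) = 0 for all i): OK

Verdict: the first failing condition is primal_feasibility -> primal.

primal


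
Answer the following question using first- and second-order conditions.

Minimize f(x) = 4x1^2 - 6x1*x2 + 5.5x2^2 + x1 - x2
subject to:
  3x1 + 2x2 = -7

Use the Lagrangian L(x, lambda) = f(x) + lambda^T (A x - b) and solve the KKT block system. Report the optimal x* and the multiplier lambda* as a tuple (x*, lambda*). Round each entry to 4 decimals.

Form the Lagrangian:
  L(x, lambda) = (1/2) x^T Q x + c^T x + lambda^T (A x - b)
Stationarity (grad_x L = 0): Q x + c + A^T lambda = 0.
Primal feasibility: A x = b.

This gives the KKT block system:
  [ Q   A^T ] [ x     ]   [-c ]
  [ A    0  ] [ lambda ] = [ b ]

Solving the linear system:
  x*      = (-1.601, -1.0985)
  lambda* = (1.7389)
  f(x*)   = 5.835

x* = (-1.601, -1.0985), lambda* = (1.7389)


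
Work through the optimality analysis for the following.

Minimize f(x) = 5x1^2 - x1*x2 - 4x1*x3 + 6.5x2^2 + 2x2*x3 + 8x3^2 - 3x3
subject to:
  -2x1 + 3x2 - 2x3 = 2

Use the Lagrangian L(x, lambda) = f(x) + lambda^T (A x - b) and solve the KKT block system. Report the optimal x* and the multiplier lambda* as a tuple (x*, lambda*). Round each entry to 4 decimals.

Form the Lagrangian:
  L(x, lambda) = (1/2) x^T Q x + c^T x + lambda^T (A x - b)
Stationarity (grad_x L = 0): Q x + c + A^T lambda = 0.
Primal feasibility: A x = b.

This gives the KKT block system:
  [ Q   A^T ] [ x     ]   [-c ]
  [ A    0  ] [ lambda ] = [ b ]

Solving the linear system:
  x*      = (-0.331, 0.356, -0.1351)
  lambda* = (-1.5627)
  f(x*)   = 1.7654

x* = (-0.331, 0.356, -0.1351), lambda* = (-1.5627)


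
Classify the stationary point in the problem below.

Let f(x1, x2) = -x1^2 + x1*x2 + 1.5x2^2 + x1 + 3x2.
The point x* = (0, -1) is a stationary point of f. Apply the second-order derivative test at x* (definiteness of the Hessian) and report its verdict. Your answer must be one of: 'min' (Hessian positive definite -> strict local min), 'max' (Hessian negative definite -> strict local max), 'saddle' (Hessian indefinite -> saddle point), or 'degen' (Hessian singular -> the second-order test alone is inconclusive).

Compute the Hessian H = grad^2 f:
  H = [[-2, 1], [1, 3]]
Verify stationarity: grad f(x*) = H x* + g = (0, 0).
Eigenvalues of H: -2.1926, 3.1926.
Eigenvalues have mixed signs, so H is indefinite -> x* is a saddle point.

saddle


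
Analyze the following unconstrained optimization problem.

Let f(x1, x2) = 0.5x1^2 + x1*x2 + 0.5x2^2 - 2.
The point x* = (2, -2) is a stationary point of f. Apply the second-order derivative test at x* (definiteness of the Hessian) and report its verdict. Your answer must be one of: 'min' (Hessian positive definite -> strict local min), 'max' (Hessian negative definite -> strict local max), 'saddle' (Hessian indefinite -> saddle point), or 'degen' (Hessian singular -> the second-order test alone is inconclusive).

Compute the Hessian H = grad^2 f:
  H = [[1, 1], [1, 1]]
Verify stationarity: grad f(x*) = H x* + g = (0, 0).
Eigenvalues of H: 0, 2.
H has a zero eigenvalue (singular; positive semidefinite but not definite), so H is neither positive definite, negative definite, nor indefinite. The second-order test alone is inconclusive -> degen.
(Indeed, f is constant along the null direction of H through x*, so x* is not a strict local extremum.)

degen


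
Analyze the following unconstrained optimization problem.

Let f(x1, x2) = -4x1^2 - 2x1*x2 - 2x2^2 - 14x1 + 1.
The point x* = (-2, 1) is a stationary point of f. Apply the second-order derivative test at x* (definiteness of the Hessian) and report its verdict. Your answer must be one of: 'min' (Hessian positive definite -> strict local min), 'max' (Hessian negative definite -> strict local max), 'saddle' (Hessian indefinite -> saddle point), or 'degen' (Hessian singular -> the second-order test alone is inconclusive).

Compute the Hessian H = grad^2 f:
  H = [[-8, -2], [-2, -4]]
Verify stationarity: grad f(x*) = H x* + g = (0, 0).
Eigenvalues of H: -8.8284, -3.1716.
Both eigenvalues < 0, so H is negative definite -> x* is a strict local max.

max


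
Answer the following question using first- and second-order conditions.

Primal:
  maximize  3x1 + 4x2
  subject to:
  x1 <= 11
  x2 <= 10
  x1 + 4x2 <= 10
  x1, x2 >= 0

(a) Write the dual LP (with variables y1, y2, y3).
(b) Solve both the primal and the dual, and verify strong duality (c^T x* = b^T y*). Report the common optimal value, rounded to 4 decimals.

The standard primal-dual pair for 'max c^T x s.t. A x <= b, x >= 0' is:
  Dual:  min b^T y  s.t.  A^T y >= c,  y >= 0.

So the dual LP is:
  minimize  11y1 + 10y2 + 10y3
  subject to:
    y1 + y3 >= 3
    y2 + 4y3 >= 4
    y1, y2, y3 >= 0

Solving the primal: x* = (10, 0).
  primal value c^T x* = 30.
Solving the dual: y* = (0, 0, 3).
  dual value b^T y* = 30.
Strong duality: c^T x* = b^T y*. Confirmed.

30


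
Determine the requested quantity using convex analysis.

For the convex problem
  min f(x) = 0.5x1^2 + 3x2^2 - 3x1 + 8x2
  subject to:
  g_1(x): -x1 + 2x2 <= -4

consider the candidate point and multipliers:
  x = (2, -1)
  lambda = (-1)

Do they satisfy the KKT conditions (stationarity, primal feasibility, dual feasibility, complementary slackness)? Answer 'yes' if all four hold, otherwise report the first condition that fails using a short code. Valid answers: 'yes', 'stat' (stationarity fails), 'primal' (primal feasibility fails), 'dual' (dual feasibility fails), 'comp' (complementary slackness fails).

Gradient of f: grad f(x) = Q x + c = (-1, 2)
Constraint values g_i(x) = a_i^T x - b_i:
  g_1((2, -1)) = 0
Stationarity residual: grad f(x) + sum_i lambda_i a_i = (0, 0)
  -> stationarity OK
Primal feasibility (all g_i <= 0): OK
Dual feasibility (all lambda_i >= 0): FAILS
Complementary slackness (lambda_i * g_i(x) = 0 for all i): OK

Verdict: the first failing condition is dual_feasibility -> dual.

dual


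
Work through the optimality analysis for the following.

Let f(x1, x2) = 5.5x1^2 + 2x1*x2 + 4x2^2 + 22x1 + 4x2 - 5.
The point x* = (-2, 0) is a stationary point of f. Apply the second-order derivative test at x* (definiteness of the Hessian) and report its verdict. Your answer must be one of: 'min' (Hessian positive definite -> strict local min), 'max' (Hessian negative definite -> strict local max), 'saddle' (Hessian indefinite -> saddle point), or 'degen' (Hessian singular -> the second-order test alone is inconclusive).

Compute the Hessian H = grad^2 f:
  H = [[11, 2], [2, 8]]
Verify stationarity: grad f(x*) = H x* + g = (0, 0).
Eigenvalues of H: 7, 12.
Both eigenvalues > 0, so H is positive definite -> x* is a strict local min.

min


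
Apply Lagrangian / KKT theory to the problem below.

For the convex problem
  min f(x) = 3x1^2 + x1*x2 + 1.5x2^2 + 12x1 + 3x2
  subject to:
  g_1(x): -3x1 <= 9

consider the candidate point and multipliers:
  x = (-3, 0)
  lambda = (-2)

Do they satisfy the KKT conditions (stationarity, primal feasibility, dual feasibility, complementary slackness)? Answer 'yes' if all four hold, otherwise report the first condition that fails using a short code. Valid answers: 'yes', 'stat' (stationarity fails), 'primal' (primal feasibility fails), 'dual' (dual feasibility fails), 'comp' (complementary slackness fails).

Gradient of f: grad f(x) = Q x + c = (-6, 0)
Constraint values g_i(x) = a_i^T x - b_i:
  g_1((-3, 0)) = 0
Stationarity residual: grad f(x) + sum_i lambda_i a_i = (0, 0)
  -> stationarity OK
Primal feasibility (all g_i <= 0): OK
Dual feasibility (all lambda_i >= 0): FAILS
Complementary slackness (lambda_i * g_i(x) = 0 for all i): OK

Verdict: the first failing condition is dual_feasibility -> dual.

dual


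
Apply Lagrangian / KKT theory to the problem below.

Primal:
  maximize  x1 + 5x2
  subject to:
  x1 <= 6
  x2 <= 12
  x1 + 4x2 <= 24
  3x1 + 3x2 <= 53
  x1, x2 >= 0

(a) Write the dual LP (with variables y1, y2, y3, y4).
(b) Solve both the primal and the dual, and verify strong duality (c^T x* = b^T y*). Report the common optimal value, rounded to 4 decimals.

The standard primal-dual pair for 'max c^T x s.t. A x <= b, x >= 0' is:
  Dual:  min b^T y  s.t.  A^T y >= c,  y >= 0.

So the dual LP is:
  minimize  6y1 + 12y2 + 24y3 + 53y4
  subject to:
    y1 + y3 + 3y4 >= 1
    y2 + 4y3 + 3y4 >= 5
    y1, y2, y3, y4 >= 0

Solving the primal: x* = (0, 6).
  primal value c^T x* = 30.
Solving the dual: y* = (0, 0, 1.25, 0).
  dual value b^T y* = 30.
Strong duality: c^T x* = b^T y*. Confirmed.

30
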